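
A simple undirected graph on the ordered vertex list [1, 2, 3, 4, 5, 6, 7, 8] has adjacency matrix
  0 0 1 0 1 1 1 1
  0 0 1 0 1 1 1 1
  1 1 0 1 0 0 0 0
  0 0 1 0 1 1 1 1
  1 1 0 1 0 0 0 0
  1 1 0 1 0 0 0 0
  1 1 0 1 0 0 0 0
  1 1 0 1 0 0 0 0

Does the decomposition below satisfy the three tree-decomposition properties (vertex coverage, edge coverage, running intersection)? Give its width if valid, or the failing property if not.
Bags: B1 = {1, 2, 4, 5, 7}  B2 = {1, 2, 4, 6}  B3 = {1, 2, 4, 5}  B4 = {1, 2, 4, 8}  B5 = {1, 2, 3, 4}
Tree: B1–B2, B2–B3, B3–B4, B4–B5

A tree decomposition must satisfy three properties: every vertex lies in some bag; for every edge, both endpoints lie together in some bag; and for every vertex, the bags containing it form a connected subtree. Here bags containing vertex 5 are not connected in the tree, so the decomposition is invalid.

No — bags containing vertex 5 are not connected in the tree.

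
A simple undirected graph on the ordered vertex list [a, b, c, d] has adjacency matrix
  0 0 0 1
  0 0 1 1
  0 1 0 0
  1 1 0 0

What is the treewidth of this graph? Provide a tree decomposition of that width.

Every bag has size at most 2, so the width is 2 − 1 = 1 and tw(G) ≤ 1. Since G has at least one edge (e.g. d–b), it is not an edgeless graph, so tw(G) ≥ 1. Therefore the treewidth is 1.

Treewidth 1.
Bags: B1 = {b, d}  B2 = {a, d}  B3 = {b, c}
Tree: B1–B2, B1–B3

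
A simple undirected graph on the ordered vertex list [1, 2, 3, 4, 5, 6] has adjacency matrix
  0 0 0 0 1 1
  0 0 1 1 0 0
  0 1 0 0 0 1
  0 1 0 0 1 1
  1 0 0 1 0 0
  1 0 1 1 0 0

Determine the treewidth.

2

A width-2 tree decomposition is:
Bags: B1 = {2, 3, 6}  B2 = {2, 4, 6}  B3 = {1, 4, 6}  B4 = {1, 4, 5}
Tree: B1–B2, B2–B3, B3–B4
Each bag holds 3 vertices, so the decomposition has width 2, which upper-bounds the treewidth. Since 3–2–4–6–3 is a cycle in G, G is not acyclic. Forests are exactly the graphs of treewidth ≤ 1, so tw(G) ≥ 2. Hence tw(G) = 2 exactly.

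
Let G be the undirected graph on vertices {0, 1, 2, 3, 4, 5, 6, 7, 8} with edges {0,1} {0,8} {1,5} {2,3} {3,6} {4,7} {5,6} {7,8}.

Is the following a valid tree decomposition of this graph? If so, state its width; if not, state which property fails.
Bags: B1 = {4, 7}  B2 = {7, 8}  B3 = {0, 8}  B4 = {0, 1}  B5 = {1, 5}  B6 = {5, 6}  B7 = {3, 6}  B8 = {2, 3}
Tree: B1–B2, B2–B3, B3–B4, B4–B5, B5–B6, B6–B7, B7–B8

Checking the three conditions: (i) the bags cover all of {0, 1, 2, 3, 4, 5, 6, 7, 8}; (ii) for each edge, some bag contains both endpoints; (iii) the bags containing any fixed vertex form a subtree. All hold, so the decomposition is valid with width 2 − 1 = 1.

Yes; width 1.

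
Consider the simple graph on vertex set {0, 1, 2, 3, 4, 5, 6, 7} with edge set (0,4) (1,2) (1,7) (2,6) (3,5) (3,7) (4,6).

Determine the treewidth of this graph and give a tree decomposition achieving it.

Treewidth 1.
One optimal decomposition is:
Bags: B1 = {3, 5}  B2 = {3, 7}  B3 = {1, 7}  B4 = {1, 2}  B5 = {2, 6}  B6 = {4, 6}  B7 = {0, 4}
Tree: B1–B2, B2–B3, B3–B4, B4–B5, B5–B6, B6–B7

Each bag holds 2 vertices, so the decomposition has width 1, which upper-bounds the treewidth. Any graph with an edge has treewidth ≥ 1, and G has the edge 5–3. The upper and lower bounds meet at 1, so that is the treewidth.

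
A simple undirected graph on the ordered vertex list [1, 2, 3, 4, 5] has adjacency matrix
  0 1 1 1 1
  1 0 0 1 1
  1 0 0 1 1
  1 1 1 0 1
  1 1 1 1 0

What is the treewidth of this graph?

3

A width-3 tree decomposition is:
Bags: B1 = {1, 2, 4, 5}  B2 = {1, 3, 4, 5}
Tree: B1–B2
Every bag has size at most 4, so the width is 4 − 1 = 3 and tw(G) ≤ 3. For the lower bound, the 4 vertices {1, 2, 4, 5} are pairwise adjacent, and any tree decomposition puts a clique entirely inside one bag — forcing width ≥ 3. Hence tw(G) = 3 exactly.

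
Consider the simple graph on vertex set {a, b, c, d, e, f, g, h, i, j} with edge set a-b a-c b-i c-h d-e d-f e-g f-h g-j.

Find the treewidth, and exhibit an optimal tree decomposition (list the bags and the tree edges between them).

Treewidth 1.
One such decomposition:
Bags: B1 = {g, j}  B2 = {e, g}  B3 = {d, e}  B4 = {d, f}  B5 = {f, h}  B6 = {c, h}  B7 = {a, c}  B8 = {a, b}  B9 = {b, i}
Tree: B1–B2, B2–B3, B3–B4, B4–B5, B5–B6, B6–B7, B7–B8, B8–B9

Every bag has size at most 2, so the width is 2 − 1 = 1 and tw(G) ≤ 1. Any graph with an edge has treewidth ≥ 1, and G has the edge j–g. The upper and lower bounds meet at 1, so that is the treewidth.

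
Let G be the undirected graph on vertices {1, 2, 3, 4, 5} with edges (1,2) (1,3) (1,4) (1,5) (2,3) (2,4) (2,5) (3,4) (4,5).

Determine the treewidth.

3

A width-3 tree decomposition is:
Bags: B1 = {1, 2, 3, 4}  B2 = {1, 2, 4, 5}
Tree: B1–B2
Every bag has size at most 4, so the width is 4 − 1 = 3 and tw(G) ≤ 3. Conversely, {1, 2, 3, 4} is a clique of size 4, and the vertices of any clique must share a bag in every tree decomposition; so some bag has ≥ 4 vertices and tw(G) ≥ 3. The upper and lower bounds meet at 3, so that is the treewidth.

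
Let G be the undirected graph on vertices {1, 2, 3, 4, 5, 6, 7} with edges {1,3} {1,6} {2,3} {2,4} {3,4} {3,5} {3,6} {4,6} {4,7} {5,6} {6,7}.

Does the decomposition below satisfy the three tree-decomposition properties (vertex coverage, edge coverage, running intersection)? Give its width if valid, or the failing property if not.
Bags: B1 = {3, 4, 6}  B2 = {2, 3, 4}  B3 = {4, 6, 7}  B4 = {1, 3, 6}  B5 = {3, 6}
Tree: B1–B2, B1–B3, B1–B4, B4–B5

A tree decomposition must satisfy three properties: every vertex lies in some bag; for every edge, both endpoints lie together in some bag; and for every vertex, the bags containing it form a connected subtree. Here vertex 5 appears in no bag, so the decomposition is invalid.

No — vertex 5 appears in no bag.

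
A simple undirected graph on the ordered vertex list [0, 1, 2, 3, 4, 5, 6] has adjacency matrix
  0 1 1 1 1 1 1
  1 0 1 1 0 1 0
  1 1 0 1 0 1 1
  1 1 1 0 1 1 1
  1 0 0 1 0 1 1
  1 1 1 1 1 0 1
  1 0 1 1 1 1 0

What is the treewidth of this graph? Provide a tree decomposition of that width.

Treewidth 4.
One such decomposition:
Bags: B1 = {0, 2, 3, 5, 6}  B2 = {0, 3, 4, 5, 6}  B3 = {0, 1, 2, 3, 5}
Tree: B1–B2, B1–B3

The largest bag has 5 vertices, giving width 4; this decomposition certifies tw(G) ≤ 4. For the lower bound, the 5 vertices {0, 1, 2, 3, 5} are pairwise adjacent, and any tree decomposition puts a clique entirely inside one bag — forcing width ≥ 4. Combining the bounds, tw(G) = 4.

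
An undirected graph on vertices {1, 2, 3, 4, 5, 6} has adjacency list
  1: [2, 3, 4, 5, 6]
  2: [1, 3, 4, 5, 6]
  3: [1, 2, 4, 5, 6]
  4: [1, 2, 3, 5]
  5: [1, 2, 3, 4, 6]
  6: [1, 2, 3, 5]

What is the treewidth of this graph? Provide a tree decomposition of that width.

Every bag has size at most 5, so the width is 5 − 1 = 4 and tw(G) ≤ 4. Conversely, {1, 2, 3, 4, 5} is a clique of size 5, and the vertices of any clique must share a bag in every tree decomposition; so some bag has ≥ 5 vertices and tw(G) ≥ 4. Therefore the treewidth is 4.

Treewidth 4.
One such decomposition:
Bags: B1 = {1, 2, 3, 5, 6}  B2 = {1, 2, 3, 4, 5}
Tree: B1–B2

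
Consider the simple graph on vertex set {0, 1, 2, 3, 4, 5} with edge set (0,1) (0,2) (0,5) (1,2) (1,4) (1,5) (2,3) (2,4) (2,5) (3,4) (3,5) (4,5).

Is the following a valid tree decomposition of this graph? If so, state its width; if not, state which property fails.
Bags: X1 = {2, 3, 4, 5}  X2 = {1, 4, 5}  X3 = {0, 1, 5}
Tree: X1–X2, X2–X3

A tree decomposition must satisfy three properties: every vertex lies in some bag; for every edge, both endpoints lie together in some bag; and for every vertex, the bags containing it form a connected subtree. Here edge (2,1) lies in no bag, so the decomposition is invalid.

No — edge (2,1) lies in no bag.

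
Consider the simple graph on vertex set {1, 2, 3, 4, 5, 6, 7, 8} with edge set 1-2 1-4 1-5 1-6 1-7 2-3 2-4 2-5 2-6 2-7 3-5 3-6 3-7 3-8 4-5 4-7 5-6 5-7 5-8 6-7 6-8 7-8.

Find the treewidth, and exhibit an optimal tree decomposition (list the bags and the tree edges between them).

The largest bag has 5 vertices, giving width 4; this decomposition certifies tw(G) ≤ 4. On the other hand G contains the 5-clique {3, 5, 6, 7, 8}. A clique must lie in a single bag of any decomposition, so no decomposition can have width below 4. Combining the bounds, tw(G) = 4.

Treewidth 4.
One optimal decomposition is:
Bags: B1 = {1, 2, 5, 6, 7}  B2 = {2, 3, 5, 6, 7}  B3 = {1, 2, 4, 5, 7}  B4 = {3, 5, 6, 7, 8}
Tree: B1–B2, B1–B3, B2–B4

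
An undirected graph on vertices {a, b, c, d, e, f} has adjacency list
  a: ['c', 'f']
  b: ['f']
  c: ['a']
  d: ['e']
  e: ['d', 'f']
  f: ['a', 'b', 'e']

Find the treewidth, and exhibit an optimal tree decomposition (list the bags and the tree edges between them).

Each bag holds 2 vertices, so the decomposition has width 1, which upper-bounds the treewidth. G has an edge, so its treewidth is at least 1. Hence tw(G) = 1 exactly.

Treewidth 1.
One optimal decomposition is:
Bags: B1 = {e, f}  B2 = {a, f}  B3 = {d, e}  B4 = {a, c}  B5 = {b, f}
Tree: B1–B2, B1–B3, B2–B4, B2–B5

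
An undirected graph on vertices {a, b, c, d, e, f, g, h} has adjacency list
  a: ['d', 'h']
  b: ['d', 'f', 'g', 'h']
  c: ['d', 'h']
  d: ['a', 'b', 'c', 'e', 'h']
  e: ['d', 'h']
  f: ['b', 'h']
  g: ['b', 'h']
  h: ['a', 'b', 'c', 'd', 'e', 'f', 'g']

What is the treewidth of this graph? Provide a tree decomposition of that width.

Treewidth 2.
One such decomposition:
Bags: B1 = {b, d, h}  B2 = {c, d, h}  B3 = {d, e, h}  B4 = {b, f, h}  B5 = {a, d, h}  B6 = {b, g, h}
Tree: B1–B2, B2–B3, B1–B4, B3–B5, B4–B6

Each bag holds 3 vertices, so the decomposition has width 2, which upper-bounds the treewidth. On the other hand G contains the 3-clique {d, e, h}. A clique must lie in a single bag of any decomposition, so no decomposition can have width below 2. Combining the bounds, tw(G) = 2.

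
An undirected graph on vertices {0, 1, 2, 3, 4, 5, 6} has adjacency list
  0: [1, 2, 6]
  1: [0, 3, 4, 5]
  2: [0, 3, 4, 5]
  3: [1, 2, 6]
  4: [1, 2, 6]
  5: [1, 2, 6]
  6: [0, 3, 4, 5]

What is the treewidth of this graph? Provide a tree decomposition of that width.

Treewidth 3.
One optimal decomposition is:
Bags: B1 = {1, 2, 5, 6}  B2 = {1, 2, 3, 6}  B3 = {1, 2, 4, 6}  B4 = {0, 1, 2, 6}
Tree: B1–B2, B2–B3, B3–B4

Each bag holds 4 vertices, so the decomposition has width 3, which upper-bounds the treewidth. For the lower bound: the 4 vertex sets {1,5}, {3,6}, {2}, {4} are disjoint, each induces a connected subgraph, and every pair is joined by at least one edge of G. Contracting each set to a single vertex therefore yields K_{4} as a minor, and since treewidth is minor-monotone, tw(G) ≥ tw(K_{4}) = 3. The upper and lower bounds meet at 3, so that is the treewidth.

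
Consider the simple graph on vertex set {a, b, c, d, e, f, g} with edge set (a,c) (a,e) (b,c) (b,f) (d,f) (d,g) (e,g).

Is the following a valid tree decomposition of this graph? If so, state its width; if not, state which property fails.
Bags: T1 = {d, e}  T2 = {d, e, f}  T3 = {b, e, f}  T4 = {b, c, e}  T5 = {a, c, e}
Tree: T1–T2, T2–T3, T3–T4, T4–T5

No — vertex g appears in no bag.

A tree decomposition must satisfy three properties: every vertex lies in some bag; for every edge, both endpoints lie together in some bag; and for every vertex, the bags containing it form a connected subtree. Here vertex g appears in no bag, so the decomposition is invalid.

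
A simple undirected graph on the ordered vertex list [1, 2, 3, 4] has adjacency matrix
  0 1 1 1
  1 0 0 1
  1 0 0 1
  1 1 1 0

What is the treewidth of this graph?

A width-2 tree decomposition is:
Bags: B1 = {1, 2, 4}  B2 = {1, 3, 4}
Tree: B1–B2
Every bag has size at most 3, so the width is 3 − 1 = 2 and tw(G) ≤ 2. For the lower bound, the 3 vertices {1, 2, 4} are pairwise adjacent, and any tree decomposition puts a clique entirely inside one bag — forcing width ≥ 2. The upper and lower bounds meet at 2, so that is the treewidth.

2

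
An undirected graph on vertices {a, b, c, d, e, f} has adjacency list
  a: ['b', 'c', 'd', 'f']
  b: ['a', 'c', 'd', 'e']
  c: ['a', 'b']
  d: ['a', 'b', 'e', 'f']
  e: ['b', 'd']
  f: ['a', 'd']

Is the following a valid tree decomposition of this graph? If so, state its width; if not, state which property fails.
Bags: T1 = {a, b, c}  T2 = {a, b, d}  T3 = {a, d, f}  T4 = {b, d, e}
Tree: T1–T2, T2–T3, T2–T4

Yes; width 2.

Every vertex of G appears in some bag (union = {a, b, c, d, e, f}); every edge is covered by a bag; and for each vertex v the set of bags containing v is connected in the bag tree. The decomposition is therefore valid. The largest bag has 3 vertices, so the width is 2.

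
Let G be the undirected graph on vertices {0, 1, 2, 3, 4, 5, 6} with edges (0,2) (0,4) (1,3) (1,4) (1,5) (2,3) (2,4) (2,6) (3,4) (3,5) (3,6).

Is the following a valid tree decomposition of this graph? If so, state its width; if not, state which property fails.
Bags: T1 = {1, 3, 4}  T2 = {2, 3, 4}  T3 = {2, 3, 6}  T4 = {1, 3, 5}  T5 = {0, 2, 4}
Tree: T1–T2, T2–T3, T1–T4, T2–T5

Yes; width 2.

Every vertex of G appears in some bag (union = {0, 1, 2, 3, 4, 5, 6}); every edge is covered by a bag; and for each vertex v the set of bags containing v is connected in the bag tree. The decomposition is therefore valid. The largest bag has 3 vertices, so the width is 2.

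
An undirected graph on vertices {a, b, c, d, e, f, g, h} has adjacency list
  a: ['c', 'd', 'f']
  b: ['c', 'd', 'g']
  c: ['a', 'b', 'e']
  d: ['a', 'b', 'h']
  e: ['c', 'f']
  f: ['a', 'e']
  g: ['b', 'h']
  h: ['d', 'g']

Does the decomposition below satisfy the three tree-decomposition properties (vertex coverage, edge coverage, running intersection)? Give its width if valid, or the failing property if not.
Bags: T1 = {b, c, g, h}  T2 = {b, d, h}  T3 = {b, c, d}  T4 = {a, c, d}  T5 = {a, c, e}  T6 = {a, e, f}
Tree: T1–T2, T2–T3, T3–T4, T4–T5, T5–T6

No — bags containing vertex c are not connected in the tree.

A tree decomposition must satisfy three properties: every vertex lies in some bag; for every edge, both endpoints lie together in some bag; and for every vertex, the bags containing it form a connected subtree. Here bags containing vertex c are not connected in the tree, so the decomposition is invalid.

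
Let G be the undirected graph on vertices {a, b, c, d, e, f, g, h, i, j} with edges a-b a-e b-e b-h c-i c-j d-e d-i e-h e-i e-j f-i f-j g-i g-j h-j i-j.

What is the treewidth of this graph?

A width-2 tree decomposition is:
Bags: B1 = {g, i, j}  B2 = {e, i, j}  B3 = {e, h, j}  B4 = {b, e, h}  B5 = {a, b, e}  B6 = {f, i, j}  B7 = {d, e, i}  B8 = {c, i, j}
Tree: B1–B2, B2–B3, B3–B4, B4–B5, B2–B6, B2–B7, B6–B8
The largest bag has 3 vertices, giving width 2; this decomposition certifies tw(G) ≤ 2. For the lower bound, the 3 vertices {e, h, j} are pairwise adjacent, and any tree decomposition puts a clique entirely inside one bag — forcing width ≥ 2. Hence tw(G) = 2 exactly.

2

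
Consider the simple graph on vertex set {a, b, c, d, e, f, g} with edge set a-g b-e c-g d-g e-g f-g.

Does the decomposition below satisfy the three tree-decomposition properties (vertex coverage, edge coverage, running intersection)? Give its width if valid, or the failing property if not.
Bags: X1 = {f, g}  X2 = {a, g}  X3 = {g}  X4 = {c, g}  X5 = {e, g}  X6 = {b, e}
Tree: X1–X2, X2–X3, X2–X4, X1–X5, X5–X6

No — vertex d appears in no bag.

A tree decomposition must satisfy three properties: every vertex lies in some bag; for every edge, both endpoints lie together in some bag; and for every vertex, the bags containing it form a connected subtree. Here vertex d appears in no bag, so the decomposition is invalid.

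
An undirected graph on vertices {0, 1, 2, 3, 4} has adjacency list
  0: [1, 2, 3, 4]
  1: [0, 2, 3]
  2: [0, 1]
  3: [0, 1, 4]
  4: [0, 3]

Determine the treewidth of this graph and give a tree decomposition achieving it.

Treewidth 2.
One optimal decomposition is:
Bags: B1 = {0, 1, 2}  B2 = {0, 1, 3}  B3 = {0, 3, 4}
Tree: B1–B2, B2–B3

Each bag holds 3 vertices, so the decomposition has width 2, which upper-bounds the treewidth. Conversely, {0, 1, 2} is a clique of size 3, and the vertices of any clique must share a bag in every tree decomposition; so some bag has ≥ 3 vertices and tw(G) ≥ 2. Therefore the treewidth is 2.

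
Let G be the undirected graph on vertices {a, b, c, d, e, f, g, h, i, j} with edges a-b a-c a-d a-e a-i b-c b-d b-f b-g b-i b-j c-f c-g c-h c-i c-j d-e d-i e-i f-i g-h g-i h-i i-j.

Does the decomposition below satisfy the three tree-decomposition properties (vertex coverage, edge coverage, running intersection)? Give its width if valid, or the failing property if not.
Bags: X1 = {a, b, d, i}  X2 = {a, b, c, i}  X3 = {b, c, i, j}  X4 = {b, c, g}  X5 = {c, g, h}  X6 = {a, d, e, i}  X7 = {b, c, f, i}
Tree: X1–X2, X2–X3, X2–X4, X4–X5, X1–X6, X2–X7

A tree decomposition must satisfy three properties: every vertex lies in some bag; for every edge, both endpoints lie together in some bag; and for every vertex, the bags containing it form a connected subtree. Here edge (i,g) lies in no bag, so the decomposition is invalid.

No — edge (i,g) lies in no bag.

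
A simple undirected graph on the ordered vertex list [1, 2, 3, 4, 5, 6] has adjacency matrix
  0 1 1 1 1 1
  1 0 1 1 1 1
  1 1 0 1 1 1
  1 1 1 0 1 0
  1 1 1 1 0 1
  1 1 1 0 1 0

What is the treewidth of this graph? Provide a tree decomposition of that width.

Treewidth 4.
One optimal decomposition is:
Bags: B1 = {1, 2, 3, 4, 5}  B2 = {1, 2, 3, 5, 6}
Tree: B1–B2

Each bag holds 5 vertices, so the decomposition has width 4, which upper-bounds the treewidth. For the lower bound, the 5 vertices {1, 2, 3, 4, 5} are pairwise adjacent, and any tree decomposition puts a clique entirely inside one bag — forcing width ≥ 4. Therefore the treewidth is 4.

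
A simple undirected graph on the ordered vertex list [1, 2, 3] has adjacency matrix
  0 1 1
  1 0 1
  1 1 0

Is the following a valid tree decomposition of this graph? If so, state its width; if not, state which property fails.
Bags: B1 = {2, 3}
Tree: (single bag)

A tree decomposition must satisfy three properties: every vertex lies in some bag; for every edge, both endpoints lie together in some bag; and for every vertex, the bags containing it form a connected subtree. Here vertex 1 appears in no bag, so the decomposition is invalid.

No — vertex 1 appears in no bag.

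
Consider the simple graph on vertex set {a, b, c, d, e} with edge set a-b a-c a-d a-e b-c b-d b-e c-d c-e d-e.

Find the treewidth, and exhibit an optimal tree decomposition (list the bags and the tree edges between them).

A single bag containing all 5 vertices is trivially a valid decomposition of width 4. For the lower bound, the 5 vertices {a, b, c, d, e} are pairwise adjacent, and any tree decomposition puts a clique entirely inside one bag — forcing width ≥ 4. Combining the bounds, tw(G) = 4.

Treewidth 4.
One optimal decomposition is:
Bags: B1 = {a, b, c, d, e}
Tree: (single bag)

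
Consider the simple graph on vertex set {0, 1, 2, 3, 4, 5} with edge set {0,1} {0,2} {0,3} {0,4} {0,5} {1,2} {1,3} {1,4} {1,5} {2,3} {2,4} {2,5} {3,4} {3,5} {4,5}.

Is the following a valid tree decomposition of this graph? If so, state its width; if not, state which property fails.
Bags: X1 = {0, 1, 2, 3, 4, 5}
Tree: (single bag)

Yes; width 5.

Checking the three conditions: (i) the bags cover all of {0, 1, 2, 3, 4, 5}; (ii) for each edge, some bag contains both endpoints; (iii) the bags containing any fixed vertex form a subtree. All hold, so the decomposition is valid with width 6 − 1 = 5.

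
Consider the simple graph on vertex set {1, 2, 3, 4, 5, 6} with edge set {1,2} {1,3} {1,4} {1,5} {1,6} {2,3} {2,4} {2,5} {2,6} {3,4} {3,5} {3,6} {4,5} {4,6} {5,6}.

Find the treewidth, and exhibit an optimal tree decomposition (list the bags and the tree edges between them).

With just one bag of size 6, the width is 6 − 1 = 5, so tw(G) ≤ 5. Conversely, {1, 2, 3, 4, 5, 6} is a clique of size 6, and the vertices of any clique must share a bag in every tree decomposition; so some bag has ≥ 6 vertices and tw(G) ≥ 5. Combining the bounds, tw(G) = 5.

Treewidth 5.
One such decomposition:
Bags: B1 = {1, 2, 3, 4, 5, 6}
Tree: (single bag)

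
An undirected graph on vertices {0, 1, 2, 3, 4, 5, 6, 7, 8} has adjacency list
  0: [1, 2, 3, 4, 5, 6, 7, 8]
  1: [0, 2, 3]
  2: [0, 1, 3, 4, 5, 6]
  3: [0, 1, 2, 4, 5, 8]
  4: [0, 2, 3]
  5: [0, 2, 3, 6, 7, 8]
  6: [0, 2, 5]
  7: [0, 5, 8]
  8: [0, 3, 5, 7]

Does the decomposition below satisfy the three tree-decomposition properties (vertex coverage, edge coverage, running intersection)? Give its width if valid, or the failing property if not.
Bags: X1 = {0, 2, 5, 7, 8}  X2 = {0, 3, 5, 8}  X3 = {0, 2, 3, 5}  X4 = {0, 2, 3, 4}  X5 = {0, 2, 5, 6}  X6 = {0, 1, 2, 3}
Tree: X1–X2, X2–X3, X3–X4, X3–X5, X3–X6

A tree decomposition must satisfy three properties: every vertex lies in some bag; for every edge, both endpoints lie together in some bag; and for every vertex, the bags containing it form a connected subtree. Here bags containing vertex 2 are not connected in the tree, so the decomposition is invalid.

No — bags containing vertex 2 are not connected in the tree.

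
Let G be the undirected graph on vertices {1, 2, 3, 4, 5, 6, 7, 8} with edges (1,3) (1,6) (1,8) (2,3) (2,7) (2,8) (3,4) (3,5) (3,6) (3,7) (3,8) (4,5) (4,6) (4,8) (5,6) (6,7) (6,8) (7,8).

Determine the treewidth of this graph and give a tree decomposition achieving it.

Each bag holds 4 vertices, so the decomposition has width 3, which upper-bounds the treewidth. On the other hand G contains the 4-clique {2, 3, 7, 8}. A clique must lie in a single bag of any decomposition, so no decomposition can have width below 3. Hence tw(G) = 3 exactly.

Treewidth 3.
One such decomposition:
Bags: B1 = {3, 4, 6, 8}  B2 = {3, 4, 5, 6}  B3 = {3, 6, 7, 8}  B4 = {2, 3, 7, 8}  B5 = {1, 3, 6, 8}
Tree: B1–B2, B1–B3, B3–B4, B3–B5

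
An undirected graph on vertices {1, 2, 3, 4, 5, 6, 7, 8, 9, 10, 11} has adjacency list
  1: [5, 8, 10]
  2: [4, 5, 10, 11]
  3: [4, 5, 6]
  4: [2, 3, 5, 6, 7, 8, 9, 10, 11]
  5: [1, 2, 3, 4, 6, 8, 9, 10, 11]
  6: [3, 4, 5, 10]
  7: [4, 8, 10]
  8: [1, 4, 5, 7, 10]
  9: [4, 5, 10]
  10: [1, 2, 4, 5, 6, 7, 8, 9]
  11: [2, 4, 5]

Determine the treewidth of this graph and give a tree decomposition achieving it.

Each bag holds 4 vertices, so the decomposition has width 3, which upper-bounds the treewidth. For the lower bound, the 4 vertices {1, 5, 8, 10} are pairwise adjacent, and any tree decomposition puts a clique entirely inside one bag — forcing width ≥ 3. Therefore the treewidth is 3.

Treewidth 3.
One such decomposition:
Bags: B1 = {3, 4, 5, 6}  B2 = {4, 5, 6, 10}  B3 = {4, 5, 8, 10}  B4 = {2, 4, 5, 10}  B5 = {4, 5, 9, 10}  B6 = {4, 7, 8, 10}  B7 = {1, 5, 8, 10}  B8 = {2, 4, 5, 11}
Tree: B1–B2, B2–B3, B3–B4, B4–B5, B3–B6, B3–B7, B4–B8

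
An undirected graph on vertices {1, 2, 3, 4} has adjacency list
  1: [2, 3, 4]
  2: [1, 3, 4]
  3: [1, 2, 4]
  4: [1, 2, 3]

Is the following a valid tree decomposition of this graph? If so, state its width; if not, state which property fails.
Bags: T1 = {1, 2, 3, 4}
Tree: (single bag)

Checking the three conditions: (i) the bags cover all of {1, 2, 3, 4}; (ii) for each edge, some bag contains both endpoints; (iii) the bags containing any fixed vertex form a subtree. All hold, so the decomposition is valid with width 4 − 1 = 3.

Yes; width 3.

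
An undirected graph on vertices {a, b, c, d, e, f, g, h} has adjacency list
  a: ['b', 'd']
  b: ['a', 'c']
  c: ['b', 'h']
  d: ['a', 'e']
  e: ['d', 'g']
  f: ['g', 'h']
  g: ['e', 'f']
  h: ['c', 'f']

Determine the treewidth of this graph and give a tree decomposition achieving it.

Every bag has size at most 3, so the width is 3 − 1 = 2 and tw(G) ≤ 2. Since c–b–a–d–e–g–f–h–c is a cycle in G, G is not acyclic. Forests are exactly the graphs of treewidth ≤ 1, so tw(G) ≥ 2. The upper and lower bounds meet at 2, so that is the treewidth.

Treewidth 2.
One such decomposition:
Bags: B1 = {a, b, c}  B2 = {a, c, d}  B3 = {c, d, e}  B4 = {c, e, g}  B5 = {c, f, g}  B6 = {c, f, h}
Tree: B1–B2, B2–B3, B3–B4, B4–B5, B5–B6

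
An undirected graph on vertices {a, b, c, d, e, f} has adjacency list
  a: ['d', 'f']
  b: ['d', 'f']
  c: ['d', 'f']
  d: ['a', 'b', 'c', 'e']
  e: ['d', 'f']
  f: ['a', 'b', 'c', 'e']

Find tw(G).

2

A width-2 tree decomposition is:
Bags: B1 = {a, d, f}  B2 = {b, d, f}  B3 = {d, e, f}  B4 = {c, d, f}
Tree: B1–B2, B2–B3, B3–B4
The largest bag has 3 vertices, giving width 2; this decomposition certifies tw(G) ≤ 2. For the lower bound, G contains the cycle a–f–b–d–a, so G is not a forest; only forests have treewidth ≤ 1, hence tw(G) ≥ 2. Combining the bounds, tw(G) = 2.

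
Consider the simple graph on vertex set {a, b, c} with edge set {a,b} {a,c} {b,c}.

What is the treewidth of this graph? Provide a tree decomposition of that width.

Treewidth 2.
One such decomposition:
Bags: B1 = {a, b, c}
Tree: (single bag)

A single bag containing all 3 vertices is trivially a valid decomposition of width 2. Conversely, {a, b, c} is a clique of size 3, and the vertices of any clique must share a bag in every tree decomposition; so some bag has ≥ 3 vertices and tw(G) ≥ 2. The upper and lower bounds meet at 2, so that is the treewidth.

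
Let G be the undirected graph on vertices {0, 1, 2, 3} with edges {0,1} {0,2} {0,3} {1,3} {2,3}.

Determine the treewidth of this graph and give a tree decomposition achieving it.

Treewidth 2.
Bags: B1 = {0, 2, 3}  B2 = {0, 1, 3}
Tree: B1–B2

Every bag has size at most 3, so the width is 3 − 1 = 2 and tw(G) ≤ 2. On the other hand G contains the 3-clique {0, 1, 3}. A clique must lie in a single bag of any decomposition, so no decomposition can have width below 2. Hence tw(G) = 2 exactly.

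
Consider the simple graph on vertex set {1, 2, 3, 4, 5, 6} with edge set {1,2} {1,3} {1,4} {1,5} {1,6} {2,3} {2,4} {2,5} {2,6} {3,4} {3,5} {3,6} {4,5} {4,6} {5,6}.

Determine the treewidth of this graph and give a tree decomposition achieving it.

Treewidth 5.
One optimal decomposition is:
Bags: B1 = {1, 2, 3, 4, 5, 6}
Tree: (single bag)

A single bag containing all 6 vertices is trivially a valid decomposition of width 5. For the lower bound, the 6 vertices {1, 2, 3, 4, 5, 6} are pairwise adjacent, and any tree decomposition puts a clique entirely inside one bag — forcing width ≥ 5. Combining the bounds, tw(G) = 5.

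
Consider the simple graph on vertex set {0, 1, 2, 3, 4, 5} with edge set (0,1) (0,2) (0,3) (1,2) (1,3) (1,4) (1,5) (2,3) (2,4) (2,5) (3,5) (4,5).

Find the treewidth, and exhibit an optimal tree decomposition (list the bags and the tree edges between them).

Treewidth 3.
One optimal decomposition is:
Bags: B1 = {1, 2, 3, 5}  B2 = {1, 2, 4, 5}  B3 = {0, 1, 2, 3}
Tree: B1–B2, B1–B3

Every bag has size at most 4, so the width is 4 − 1 = 3 and tw(G) ≤ 3. For the lower bound, the 4 vertices {0, 1, 2, 3} are pairwise adjacent, and any tree decomposition puts a clique entirely inside one bag — forcing width ≥ 3. Hence tw(G) = 3 exactly.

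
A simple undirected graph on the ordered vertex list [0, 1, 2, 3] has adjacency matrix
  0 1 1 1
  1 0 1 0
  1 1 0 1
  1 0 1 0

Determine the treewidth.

A width-2 tree decomposition is:
Bags: B1 = {0, 2, 3}  B2 = {0, 1, 2}
Tree: B1–B2
The largest bag has 3 vertices, giving width 2; this decomposition certifies tw(G) ≤ 2. For the lower bound, the 3 vertices {0, 1, 2} are pairwise adjacent, and any tree decomposition puts a clique entirely inside one bag — forcing width ≥ 2. Hence tw(G) = 2 exactly.

2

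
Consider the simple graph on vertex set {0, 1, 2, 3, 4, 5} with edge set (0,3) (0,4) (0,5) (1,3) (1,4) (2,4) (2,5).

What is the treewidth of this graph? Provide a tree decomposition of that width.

Treewidth 2.
One optimal decomposition is:
Bags: B1 = {0, 1, 3}  B2 = {0, 1, 4}  B3 = {0, 4, 5}  B4 = {2, 4, 5}
Tree: B1–B2, B2–B3, B3–B4

Each bag holds 3 vertices, so the decomposition has width 2, which upper-bounds the treewidth. The edges 3–1–4–0–3 form a cycle, so G is not a tree and its treewidth is at least 2. Hence tw(G) = 2 exactly.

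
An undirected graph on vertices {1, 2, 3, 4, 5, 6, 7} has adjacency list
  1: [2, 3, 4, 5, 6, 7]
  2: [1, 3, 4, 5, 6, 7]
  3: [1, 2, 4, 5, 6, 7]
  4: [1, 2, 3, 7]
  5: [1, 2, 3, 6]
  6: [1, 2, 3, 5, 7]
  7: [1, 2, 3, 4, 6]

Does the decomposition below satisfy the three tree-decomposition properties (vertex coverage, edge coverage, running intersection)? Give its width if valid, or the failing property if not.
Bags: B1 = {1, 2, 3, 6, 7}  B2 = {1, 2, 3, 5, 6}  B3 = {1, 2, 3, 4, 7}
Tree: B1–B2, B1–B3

Yes; width 4.

Every vertex of G appears in some bag (union = {1, 2, 3, 4, 5, 6, 7}); every edge is covered by a bag; and for each vertex v the set of bags containing v is connected in the bag tree. The decomposition is therefore valid. The largest bag has 5 vertices, so the width is 4.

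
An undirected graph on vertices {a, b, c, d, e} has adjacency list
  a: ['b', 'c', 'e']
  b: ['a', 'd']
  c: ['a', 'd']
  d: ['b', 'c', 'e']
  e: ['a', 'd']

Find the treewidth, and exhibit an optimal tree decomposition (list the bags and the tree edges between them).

Treewidth 2.
One such decomposition:
Bags: B1 = {a, d, e}  B2 = {a, b, d}  B3 = {a, c, d}
Tree: B1–B2, B2–B3

Each bag holds 3 vertices, so the decomposition has width 2, which upper-bounds the treewidth. For the lower bound, G contains the cycle d–e–a–b–d, so G is not a forest; only forests have treewidth ≤ 1, hence tw(G) ≥ 2. Combining the bounds, tw(G) = 2.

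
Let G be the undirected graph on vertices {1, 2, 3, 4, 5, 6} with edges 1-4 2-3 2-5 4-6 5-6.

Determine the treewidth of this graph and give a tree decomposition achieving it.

The largest bag has 2 vertices, giving width 1; this decomposition certifies tw(G) ≤ 1. Any graph with an edge has treewidth ≥ 1, and G has the edge 1–4. Combining the bounds, tw(G) = 1.

Treewidth 1.
One such decomposition:
Bags: B1 = {1, 4}  B2 = {4, 6}  B3 = {5, 6}  B4 = {2, 5}  B5 = {2, 3}
Tree: B1–B2, B2–B3, B3–B4, B4–B5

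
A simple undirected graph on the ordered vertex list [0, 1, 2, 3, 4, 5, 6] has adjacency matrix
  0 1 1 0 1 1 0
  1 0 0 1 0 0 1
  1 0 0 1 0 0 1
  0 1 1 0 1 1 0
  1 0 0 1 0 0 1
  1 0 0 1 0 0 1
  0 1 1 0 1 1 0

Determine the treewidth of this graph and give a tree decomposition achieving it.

Treewidth 3.
Bags: B1 = {0, 2, 3, 6}  B2 = {0, 3, 5, 6}  B3 = {0, 3, 4, 6}  B4 = {0, 1, 3, 6}
Tree: B1–B2, B2–B3, B3–B4

Every bag has size at most 4, so the width is 4 − 1 = 3 and tw(G) ≤ 3. For the lower bound: the 4 vertex sets {2,6}, {0,5}, {3}, {4} are disjoint, each induces a connected subgraph, and every pair is joined by at least one edge of G. Contracting each set to a single vertex therefore yields K_{4} as a minor, and since treewidth is minor-monotone, tw(G) ≥ tw(K_{4}) = 3. Therefore the treewidth is 3.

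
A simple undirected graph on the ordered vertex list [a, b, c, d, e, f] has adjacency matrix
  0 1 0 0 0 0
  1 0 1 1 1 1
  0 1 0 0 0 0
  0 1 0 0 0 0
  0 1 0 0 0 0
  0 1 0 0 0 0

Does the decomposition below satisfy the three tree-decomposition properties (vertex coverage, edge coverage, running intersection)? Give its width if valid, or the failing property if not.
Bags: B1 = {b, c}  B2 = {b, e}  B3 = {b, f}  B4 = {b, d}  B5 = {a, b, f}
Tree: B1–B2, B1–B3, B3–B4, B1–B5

A tree decomposition must satisfy three properties: every vertex lies in some bag; for every edge, both endpoints lie together in some bag; and for every vertex, the bags containing it form a connected subtree. Here bags containing vertex f are not connected in the tree, so the decomposition is invalid.

No — bags containing vertex f are not connected in the tree.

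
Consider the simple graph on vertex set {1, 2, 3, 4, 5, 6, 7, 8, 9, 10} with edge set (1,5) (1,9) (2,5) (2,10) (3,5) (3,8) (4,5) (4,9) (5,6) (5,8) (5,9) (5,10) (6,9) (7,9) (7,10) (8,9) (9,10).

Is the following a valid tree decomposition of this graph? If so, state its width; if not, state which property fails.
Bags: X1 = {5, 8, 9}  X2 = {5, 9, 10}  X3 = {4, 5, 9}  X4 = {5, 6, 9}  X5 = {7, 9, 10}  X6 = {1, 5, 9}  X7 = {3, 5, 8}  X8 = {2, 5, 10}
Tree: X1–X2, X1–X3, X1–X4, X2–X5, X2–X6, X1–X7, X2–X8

Every vertex of G appears in some bag (union = {1, 2, 3, 4, 5, 6, 7, 8, 9, 10}); every edge is covered by a bag; and for each vertex v the set of bags containing v is connected in the bag tree. The decomposition is therefore valid. The largest bag has 3 vertices, so the width is 2.

Yes; width 2.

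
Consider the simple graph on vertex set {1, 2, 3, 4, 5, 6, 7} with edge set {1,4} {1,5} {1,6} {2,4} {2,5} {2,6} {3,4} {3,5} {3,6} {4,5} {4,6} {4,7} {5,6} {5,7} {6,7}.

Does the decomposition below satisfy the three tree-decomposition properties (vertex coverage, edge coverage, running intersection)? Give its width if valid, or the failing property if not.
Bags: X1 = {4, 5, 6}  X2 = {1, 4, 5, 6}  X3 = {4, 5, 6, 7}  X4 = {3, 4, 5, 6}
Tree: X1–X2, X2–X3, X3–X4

A tree decomposition must satisfy three properties: every vertex lies in some bag; for every edge, both endpoints lie together in some bag; and for every vertex, the bags containing it form a connected subtree. Here vertex 2 appears in no bag, so the decomposition is invalid.

No — vertex 2 appears in no bag.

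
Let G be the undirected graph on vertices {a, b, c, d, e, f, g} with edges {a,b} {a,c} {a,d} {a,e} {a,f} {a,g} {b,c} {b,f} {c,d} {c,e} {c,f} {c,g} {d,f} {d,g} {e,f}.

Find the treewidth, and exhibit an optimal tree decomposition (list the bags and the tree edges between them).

Every bag has size at most 4, so the width is 4 − 1 = 3 and tw(G) ≤ 3. For the lower bound, the 4 vertices {a, c, d, g} are pairwise adjacent, and any tree decomposition puts a clique entirely inside one bag — forcing width ≥ 3. Therefore the treewidth is 3.

Treewidth 3.
One optimal decomposition is:
Bags: B1 = {a, c, e, f}  B2 = {a, c, d, f}  B3 = {a, c, d, g}  B4 = {a, b, c, f}
Tree: B1–B2, B2–B3, B2–B4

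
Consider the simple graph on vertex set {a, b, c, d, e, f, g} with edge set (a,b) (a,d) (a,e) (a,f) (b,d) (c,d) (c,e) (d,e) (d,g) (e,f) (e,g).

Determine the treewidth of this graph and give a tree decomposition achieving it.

Treewidth 2.
One such decomposition:
Bags: B1 = {a, b, d}  B2 = {a, d, e}  B3 = {a, e, f}  B4 = {d, e, g}  B5 = {c, d, e}
Tree: B1–B2, B2–B3, B2–B4, B2–B5

Every bag has size at most 3, so the width is 3 − 1 = 2 and tw(G) ≤ 2. For the lower bound, the 3 vertices {d, e, g} are pairwise adjacent, and any tree decomposition puts a clique entirely inside one bag — forcing width ≥ 2. Therefore the treewidth is 2.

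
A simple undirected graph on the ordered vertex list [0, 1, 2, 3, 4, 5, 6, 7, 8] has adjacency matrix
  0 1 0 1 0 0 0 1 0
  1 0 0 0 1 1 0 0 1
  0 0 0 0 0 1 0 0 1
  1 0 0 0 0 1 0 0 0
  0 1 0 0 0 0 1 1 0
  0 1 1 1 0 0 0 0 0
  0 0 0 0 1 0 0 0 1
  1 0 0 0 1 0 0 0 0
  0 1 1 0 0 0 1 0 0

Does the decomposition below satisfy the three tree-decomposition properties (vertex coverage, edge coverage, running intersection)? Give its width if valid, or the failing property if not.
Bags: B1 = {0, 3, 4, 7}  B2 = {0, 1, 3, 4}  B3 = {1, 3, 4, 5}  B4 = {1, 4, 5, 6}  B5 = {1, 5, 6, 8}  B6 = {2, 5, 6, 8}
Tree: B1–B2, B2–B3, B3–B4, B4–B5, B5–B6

Every vertex of G appears in some bag (union = {0, 1, 2, 3, 4, 5, 6, 7, 8}); every edge is covered by a bag; and for each vertex v the set of bags containing v is connected in the bag tree. The decomposition is therefore valid. The largest bag has 4 vertices, so the width is 3.

Yes; width 3.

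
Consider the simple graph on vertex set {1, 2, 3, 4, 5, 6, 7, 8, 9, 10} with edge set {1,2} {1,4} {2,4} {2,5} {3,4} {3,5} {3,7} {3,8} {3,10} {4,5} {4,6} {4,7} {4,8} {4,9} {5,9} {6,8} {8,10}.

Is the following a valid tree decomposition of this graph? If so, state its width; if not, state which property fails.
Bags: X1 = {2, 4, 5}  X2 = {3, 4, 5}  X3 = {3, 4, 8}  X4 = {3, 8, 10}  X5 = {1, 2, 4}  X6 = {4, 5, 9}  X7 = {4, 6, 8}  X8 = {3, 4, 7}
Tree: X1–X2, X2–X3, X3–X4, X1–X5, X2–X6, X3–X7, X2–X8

Yes; width 2.

Vertex coverage: the bags together contain {1, 2, 3, 4, 5, 6, 7, 8, 9, 10}, the full vertex set. Edge coverage: each edge of G has both endpoints in at least one bag. Running intersection: for every vertex, the bags containing it form a connected subtree. All three properties hold, so this is a valid tree decomposition of width max|bag| − 1 = 2, and hence tw(G) ≤ 2.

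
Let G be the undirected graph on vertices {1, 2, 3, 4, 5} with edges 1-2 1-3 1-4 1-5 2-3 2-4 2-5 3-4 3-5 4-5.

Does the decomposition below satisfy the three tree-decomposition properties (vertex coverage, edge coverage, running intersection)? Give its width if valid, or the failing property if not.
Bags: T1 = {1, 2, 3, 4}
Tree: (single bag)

No — vertex 5 appears in no bag.

A tree decomposition must satisfy three properties: every vertex lies in some bag; for every edge, both endpoints lie together in some bag; and for every vertex, the bags containing it form a connected subtree. Here vertex 5 appears in no bag, so the decomposition is invalid.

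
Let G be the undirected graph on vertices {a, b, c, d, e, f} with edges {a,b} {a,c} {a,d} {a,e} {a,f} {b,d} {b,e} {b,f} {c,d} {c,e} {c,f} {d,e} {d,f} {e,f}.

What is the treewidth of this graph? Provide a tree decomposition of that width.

Treewidth 4.
One optimal decomposition is:
Bags: B1 = {a, c, d, e, f}  B2 = {a, b, d, e, f}
Tree: B1–B2

Each bag holds 5 vertices, so the decomposition has width 4, which upper-bounds the treewidth. On the other hand G contains the 5-clique {a, c, d, e, f}. A clique must lie in a single bag of any decomposition, so no decomposition can have width below 4. Therefore the treewidth is 4.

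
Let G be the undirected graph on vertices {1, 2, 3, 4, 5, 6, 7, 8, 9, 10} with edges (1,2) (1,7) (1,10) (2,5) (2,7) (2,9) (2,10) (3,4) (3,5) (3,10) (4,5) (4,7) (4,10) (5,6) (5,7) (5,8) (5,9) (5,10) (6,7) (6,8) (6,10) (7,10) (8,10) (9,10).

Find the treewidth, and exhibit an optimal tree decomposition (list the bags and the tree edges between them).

Every bag has size at most 4, so the width is 4 − 1 = 3 and tw(G) ≤ 3. On the other hand G contains the 4-clique {1, 2, 7, 10}. A clique must lie in a single bag of any decomposition, so no decomposition can have width below 3. Therefore the treewidth is 3.

Treewidth 3.
Bags: B1 = {2, 5, 7, 10}  B2 = {4, 5, 7, 10}  B3 = {5, 6, 7, 10}  B4 = {2, 5, 9, 10}  B5 = {5, 6, 8, 10}  B6 = {1, 2, 7, 10}  B7 = {3, 4, 5, 10}
Tree: B1–B2, B1–B3, B1–B4, B3–B5, B1–B6, B2–B7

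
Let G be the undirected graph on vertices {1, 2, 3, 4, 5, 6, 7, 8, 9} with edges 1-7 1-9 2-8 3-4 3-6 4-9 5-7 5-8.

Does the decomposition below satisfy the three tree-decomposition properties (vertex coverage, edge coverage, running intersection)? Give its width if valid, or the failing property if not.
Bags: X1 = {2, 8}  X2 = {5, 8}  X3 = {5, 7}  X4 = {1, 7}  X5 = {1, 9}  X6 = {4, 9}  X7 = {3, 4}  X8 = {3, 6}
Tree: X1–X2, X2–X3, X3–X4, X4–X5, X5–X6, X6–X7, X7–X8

Yes; width 1.

Every vertex of G appears in some bag (union = {1, 2, 3, 4, 5, 6, 7, 8, 9}); every edge is covered by a bag; and for each vertex v the set of bags containing v is connected in the bag tree. The decomposition is therefore valid. The largest bag has 2 vertices, so the width is 1.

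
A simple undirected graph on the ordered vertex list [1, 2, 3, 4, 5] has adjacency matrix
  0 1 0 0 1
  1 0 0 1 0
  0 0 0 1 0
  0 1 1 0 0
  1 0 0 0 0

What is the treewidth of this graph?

1

A width-1 tree decomposition is:
Bags: B1 = {1, 5}  B2 = {1, 2}  B3 = {2, 4}  B4 = {3, 4}
Tree: B1–B2, B2–B3, B3–B4
Each bag holds 2 vertices, so the decomposition has width 1, which upper-bounds the treewidth. Any graph with an edge has treewidth ≥ 1, and G has the edge 5–1. Therefore the treewidth is 1.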